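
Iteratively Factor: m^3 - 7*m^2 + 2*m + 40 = (m - 4)*(m^2 - 3*m - 10) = (m - 5)*(m - 4)*(m + 2)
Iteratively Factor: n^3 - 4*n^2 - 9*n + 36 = (n - 4)*(n^2 - 9) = (n - 4)*(n + 3)*(n - 3)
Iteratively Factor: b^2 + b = (b)*(b + 1)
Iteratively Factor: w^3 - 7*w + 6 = (w - 1)*(w^2 + w - 6) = (w - 2)*(w - 1)*(w + 3)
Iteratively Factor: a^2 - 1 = (a + 1)*(a - 1)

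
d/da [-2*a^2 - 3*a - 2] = -4*a - 3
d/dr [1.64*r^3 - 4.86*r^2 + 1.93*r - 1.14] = 4.92*r^2 - 9.72*r + 1.93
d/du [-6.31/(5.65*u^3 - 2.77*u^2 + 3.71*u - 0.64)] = (106.9545*u^2 - 34.9574*u + 23.4101)/(5.65*u^3 - 2.77*u^2 + 3.71*u - 0.64)^2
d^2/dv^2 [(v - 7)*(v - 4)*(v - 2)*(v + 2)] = 12*v^2 - 66*v + 48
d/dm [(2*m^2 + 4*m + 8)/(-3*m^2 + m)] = 2*(7*m^2 + 24*m - 4)/(m^2*(9*m^2 - 6*m + 1))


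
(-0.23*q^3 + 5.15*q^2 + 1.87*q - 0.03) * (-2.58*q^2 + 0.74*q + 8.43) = 0.5934*q^5 - 13.4572*q^4 - 2.9525*q^3 + 44.8757*q^2 + 15.7419*q - 0.2529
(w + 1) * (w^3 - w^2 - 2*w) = w^4 - 3*w^2 - 2*w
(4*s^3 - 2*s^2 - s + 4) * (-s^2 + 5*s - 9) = -4*s^5 + 22*s^4 - 45*s^3 + 9*s^2 + 29*s - 36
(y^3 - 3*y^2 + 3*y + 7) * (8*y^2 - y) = 8*y^5 - 25*y^4 + 27*y^3 + 53*y^2 - 7*y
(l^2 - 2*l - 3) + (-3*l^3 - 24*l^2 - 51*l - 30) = -3*l^3 - 23*l^2 - 53*l - 33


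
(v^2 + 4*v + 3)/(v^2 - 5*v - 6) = (v + 3)/(v - 6)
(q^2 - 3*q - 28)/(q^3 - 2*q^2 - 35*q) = (q + 4)/(q*(q + 5))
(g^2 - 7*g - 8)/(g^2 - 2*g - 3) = (g - 8)/(g - 3)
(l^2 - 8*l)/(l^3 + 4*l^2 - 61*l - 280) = l/(l^2 + 12*l + 35)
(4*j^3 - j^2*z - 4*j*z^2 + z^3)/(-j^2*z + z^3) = (-4*j + z)/z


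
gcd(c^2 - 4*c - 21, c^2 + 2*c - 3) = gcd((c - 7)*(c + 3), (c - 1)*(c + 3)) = c + 3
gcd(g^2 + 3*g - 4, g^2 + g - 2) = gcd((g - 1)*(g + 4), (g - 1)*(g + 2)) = g - 1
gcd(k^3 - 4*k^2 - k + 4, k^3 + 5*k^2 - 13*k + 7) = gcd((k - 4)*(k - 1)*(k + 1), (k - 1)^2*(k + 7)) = k - 1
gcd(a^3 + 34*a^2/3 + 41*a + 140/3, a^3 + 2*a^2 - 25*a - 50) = a + 5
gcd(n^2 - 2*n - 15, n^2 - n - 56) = 1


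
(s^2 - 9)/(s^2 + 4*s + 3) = (s - 3)/(s + 1)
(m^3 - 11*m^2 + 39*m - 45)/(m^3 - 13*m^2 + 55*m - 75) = (m - 3)/(m - 5)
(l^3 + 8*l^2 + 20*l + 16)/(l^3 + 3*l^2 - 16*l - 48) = (l^2 + 4*l + 4)/(l^2 - l - 12)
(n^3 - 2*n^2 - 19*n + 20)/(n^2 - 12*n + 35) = (n^2 + 3*n - 4)/(n - 7)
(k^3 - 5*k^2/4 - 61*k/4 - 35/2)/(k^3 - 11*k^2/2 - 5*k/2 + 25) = (4*k + 7)/(2*(2*k - 5))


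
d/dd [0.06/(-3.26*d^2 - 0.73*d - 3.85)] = (0.3912*d + 0.0438)/(3.26*d^2 + 0.73*d + 3.85)^2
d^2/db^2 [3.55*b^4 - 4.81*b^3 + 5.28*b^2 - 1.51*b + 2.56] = 42.6*b^2 - 28.86*b + 10.56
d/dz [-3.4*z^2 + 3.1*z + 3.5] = 3.1 - 6.8*z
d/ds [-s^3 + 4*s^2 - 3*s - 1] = -3*s^2 + 8*s - 3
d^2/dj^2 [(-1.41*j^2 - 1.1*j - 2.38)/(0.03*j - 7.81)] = -172.528746/(2.7e-5*j^3 - 0.021087*j^2 + 5.489649*j - 476.379541)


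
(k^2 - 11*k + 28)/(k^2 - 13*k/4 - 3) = 4*(k - 7)/(4*k + 3)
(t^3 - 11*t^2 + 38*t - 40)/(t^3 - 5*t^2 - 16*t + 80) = (t - 2)/(t + 4)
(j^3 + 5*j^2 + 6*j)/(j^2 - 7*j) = (j^2 + 5*j + 6)/(j - 7)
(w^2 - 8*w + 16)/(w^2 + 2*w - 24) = (w - 4)/(w + 6)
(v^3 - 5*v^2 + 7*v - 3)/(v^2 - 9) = (v^2 - 2*v + 1)/(v + 3)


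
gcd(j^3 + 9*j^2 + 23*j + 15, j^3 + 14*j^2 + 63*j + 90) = j^2 + 8*j + 15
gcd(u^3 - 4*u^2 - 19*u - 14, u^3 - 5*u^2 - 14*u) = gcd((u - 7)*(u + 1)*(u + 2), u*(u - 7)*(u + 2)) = u^2 - 5*u - 14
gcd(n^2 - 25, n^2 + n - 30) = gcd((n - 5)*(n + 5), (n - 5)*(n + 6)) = n - 5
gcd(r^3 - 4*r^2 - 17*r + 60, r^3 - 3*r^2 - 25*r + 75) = r^2 - 8*r + 15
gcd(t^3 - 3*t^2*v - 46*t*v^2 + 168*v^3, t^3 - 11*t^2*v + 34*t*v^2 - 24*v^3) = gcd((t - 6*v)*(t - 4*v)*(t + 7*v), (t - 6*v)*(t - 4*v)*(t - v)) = t^2 - 10*t*v + 24*v^2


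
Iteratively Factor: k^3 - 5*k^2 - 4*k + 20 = (k - 2)*(k^2 - 3*k - 10) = (k - 2)*(k + 2)*(k - 5)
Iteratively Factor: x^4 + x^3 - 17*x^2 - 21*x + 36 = (x + 3)*(x^3 - 2*x^2 - 11*x + 12) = (x - 4)*(x + 3)*(x^2 + 2*x - 3) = (x - 4)*(x - 1)*(x + 3)*(x + 3)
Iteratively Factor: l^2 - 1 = (l - 1)*(l + 1)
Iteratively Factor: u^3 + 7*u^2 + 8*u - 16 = (u + 4)*(u^2 + 3*u - 4) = (u - 1)*(u + 4)*(u + 4)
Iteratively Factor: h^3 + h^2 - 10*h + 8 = (h + 4)*(h^2 - 3*h + 2) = (h - 1)*(h + 4)*(h - 2)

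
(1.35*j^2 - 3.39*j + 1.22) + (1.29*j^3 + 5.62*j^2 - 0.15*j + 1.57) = 1.29*j^3 + 6.97*j^2 - 3.54*j + 2.79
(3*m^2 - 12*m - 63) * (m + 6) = 3*m^3 + 6*m^2 - 135*m - 378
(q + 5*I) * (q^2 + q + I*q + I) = q^3 + q^2 + 6*I*q^2 - 5*q + 6*I*q - 5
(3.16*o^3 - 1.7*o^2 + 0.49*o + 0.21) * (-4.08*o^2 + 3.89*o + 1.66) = -12.8928*o^5 + 19.2284*o^4 - 3.3666*o^3 - 1.7727*o^2 + 1.6303*o + 0.3486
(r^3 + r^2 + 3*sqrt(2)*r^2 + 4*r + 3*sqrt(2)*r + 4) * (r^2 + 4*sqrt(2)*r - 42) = r^5 + r^4 + 7*sqrt(2)*r^4 - 14*r^3 + 7*sqrt(2)*r^3 - 110*sqrt(2)*r^2 - 14*r^2 - 168*r - 110*sqrt(2)*r - 168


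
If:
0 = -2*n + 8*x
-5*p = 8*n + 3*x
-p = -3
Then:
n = -12/7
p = 3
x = -3/7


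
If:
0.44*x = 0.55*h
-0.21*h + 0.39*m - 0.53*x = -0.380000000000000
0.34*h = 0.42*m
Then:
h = 0.68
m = 0.55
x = 0.85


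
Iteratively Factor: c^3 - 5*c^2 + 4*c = (c)*(c^2 - 5*c + 4) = c*(c - 4)*(c - 1)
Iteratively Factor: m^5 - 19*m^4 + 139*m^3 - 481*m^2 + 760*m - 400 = (m - 1)*(m^4 - 18*m^3 + 121*m^2 - 360*m + 400) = (m - 4)*(m - 1)*(m^3 - 14*m^2 + 65*m - 100) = (m - 4)^2*(m - 1)*(m^2 - 10*m + 25) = (m - 5)*(m - 4)^2*(m - 1)*(m - 5)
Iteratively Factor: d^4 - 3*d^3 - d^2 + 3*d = (d)*(d^3 - 3*d^2 - d + 3) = d*(d + 1)*(d^2 - 4*d + 3) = d*(d - 1)*(d + 1)*(d - 3)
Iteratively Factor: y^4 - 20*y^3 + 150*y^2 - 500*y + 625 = (y - 5)*(y^3 - 15*y^2 + 75*y - 125) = (y - 5)^2*(y^2 - 10*y + 25) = (y - 5)^3*(y - 5)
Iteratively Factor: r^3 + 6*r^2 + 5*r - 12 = (r + 3)*(r^2 + 3*r - 4) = (r + 3)*(r + 4)*(r - 1)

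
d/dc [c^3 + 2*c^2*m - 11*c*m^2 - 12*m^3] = 3*c^2 + 4*c*m - 11*m^2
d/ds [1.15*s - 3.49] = 1.15000000000000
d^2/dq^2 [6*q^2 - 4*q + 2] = 12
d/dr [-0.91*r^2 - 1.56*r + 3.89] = -1.82*r - 1.56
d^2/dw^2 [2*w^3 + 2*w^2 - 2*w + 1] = 12*w + 4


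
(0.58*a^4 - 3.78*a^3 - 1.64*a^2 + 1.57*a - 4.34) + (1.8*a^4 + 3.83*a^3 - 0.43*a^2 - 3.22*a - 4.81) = 2.38*a^4 + 0.0500000000000003*a^3 - 2.07*a^2 - 1.65*a - 9.15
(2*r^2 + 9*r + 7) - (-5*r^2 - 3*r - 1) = 7*r^2 + 12*r + 8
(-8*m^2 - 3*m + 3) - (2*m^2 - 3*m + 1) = 2 - 10*m^2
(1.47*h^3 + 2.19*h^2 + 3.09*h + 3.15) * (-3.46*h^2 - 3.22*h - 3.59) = -5.0862*h^5 - 12.3108*h^4 - 23.0205*h^3 - 28.7109*h^2 - 21.2361*h - 11.3085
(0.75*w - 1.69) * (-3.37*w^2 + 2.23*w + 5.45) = -2.5275*w^3 + 7.3678*w^2 + 0.3188*w - 9.2105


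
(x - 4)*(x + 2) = x^2 - 2*x - 8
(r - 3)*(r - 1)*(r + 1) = r^3 - 3*r^2 - r + 3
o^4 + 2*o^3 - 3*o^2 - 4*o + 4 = (o - 1)^2*(o + 2)^2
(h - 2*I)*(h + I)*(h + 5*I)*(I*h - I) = I*h^4 - 4*h^3 - I*h^3 + 4*h^2 + 7*I*h^2 - 10*h - 7*I*h + 10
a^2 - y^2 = (a - y)*(a + y)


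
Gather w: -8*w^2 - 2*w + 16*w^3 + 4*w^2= 16*w^3 - 4*w^2 - 2*w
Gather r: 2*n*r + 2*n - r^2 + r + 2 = 2*n - r^2 + r*(2*n + 1) + 2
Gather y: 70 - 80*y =70 - 80*y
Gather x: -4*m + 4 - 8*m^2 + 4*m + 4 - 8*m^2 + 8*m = -16*m^2 + 8*m + 8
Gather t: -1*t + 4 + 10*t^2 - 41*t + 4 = 10*t^2 - 42*t + 8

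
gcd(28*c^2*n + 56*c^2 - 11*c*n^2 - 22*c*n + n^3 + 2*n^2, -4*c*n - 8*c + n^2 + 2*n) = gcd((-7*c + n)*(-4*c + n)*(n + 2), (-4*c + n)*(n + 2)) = 4*c*n + 8*c - n^2 - 2*n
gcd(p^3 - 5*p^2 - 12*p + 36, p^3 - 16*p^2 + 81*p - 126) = p - 6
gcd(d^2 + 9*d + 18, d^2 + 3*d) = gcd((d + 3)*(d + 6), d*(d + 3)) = d + 3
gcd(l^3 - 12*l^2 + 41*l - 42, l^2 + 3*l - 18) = l - 3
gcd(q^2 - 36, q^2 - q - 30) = q - 6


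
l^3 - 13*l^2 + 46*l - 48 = (l - 8)*(l - 3)*(l - 2)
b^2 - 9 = (b - 3)*(b + 3)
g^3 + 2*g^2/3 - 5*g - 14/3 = (g - 7/3)*(g + 1)*(g + 2)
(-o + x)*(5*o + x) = -5*o^2 + 4*o*x + x^2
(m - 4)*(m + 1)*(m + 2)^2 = m^4 + m^3 - 12*m^2 - 28*m - 16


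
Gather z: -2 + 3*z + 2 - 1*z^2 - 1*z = -z^2 + 2*z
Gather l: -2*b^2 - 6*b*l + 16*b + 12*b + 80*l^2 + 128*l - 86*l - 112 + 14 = -2*b^2 + 28*b + 80*l^2 + l*(42 - 6*b) - 98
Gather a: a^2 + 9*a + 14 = a^2 + 9*a + 14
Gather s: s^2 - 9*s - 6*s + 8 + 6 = s^2 - 15*s + 14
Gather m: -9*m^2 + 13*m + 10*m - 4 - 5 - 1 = -9*m^2 + 23*m - 10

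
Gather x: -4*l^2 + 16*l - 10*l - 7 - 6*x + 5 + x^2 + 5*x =-4*l^2 + 6*l + x^2 - x - 2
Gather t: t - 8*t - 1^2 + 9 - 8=-7*t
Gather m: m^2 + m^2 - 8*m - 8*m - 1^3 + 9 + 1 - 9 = 2*m^2 - 16*m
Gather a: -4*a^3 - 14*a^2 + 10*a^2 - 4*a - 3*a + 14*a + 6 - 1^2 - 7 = -4*a^3 - 4*a^2 + 7*a - 2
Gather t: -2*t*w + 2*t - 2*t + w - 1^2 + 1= -2*t*w + w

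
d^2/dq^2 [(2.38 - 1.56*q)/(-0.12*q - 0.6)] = -0.293184/(0.12*q + 0.6)^3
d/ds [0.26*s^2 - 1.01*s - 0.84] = 0.52*s - 1.01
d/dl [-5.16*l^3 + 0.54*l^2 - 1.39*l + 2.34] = -15.48*l^2 + 1.08*l - 1.39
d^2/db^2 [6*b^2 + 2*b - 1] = 12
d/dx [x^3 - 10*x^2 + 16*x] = 3*x^2 - 20*x + 16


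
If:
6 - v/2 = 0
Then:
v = 12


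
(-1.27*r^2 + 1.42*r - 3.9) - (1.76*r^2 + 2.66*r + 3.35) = -3.03*r^2 - 1.24*r - 7.25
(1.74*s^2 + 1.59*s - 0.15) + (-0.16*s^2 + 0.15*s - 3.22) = 1.58*s^2 + 1.74*s - 3.37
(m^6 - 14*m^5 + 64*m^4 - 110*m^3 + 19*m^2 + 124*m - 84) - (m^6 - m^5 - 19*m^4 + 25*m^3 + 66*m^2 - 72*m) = -13*m^5 + 83*m^4 - 135*m^3 - 47*m^2 + 196*m - 84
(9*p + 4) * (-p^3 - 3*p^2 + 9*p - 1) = -9*p^4 - 31*p^3 + 69*p^2 + 27*p - 4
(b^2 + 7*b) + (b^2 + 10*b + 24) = 2*b^2 + 17*b + 24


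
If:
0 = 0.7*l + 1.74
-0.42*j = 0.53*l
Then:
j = 3.14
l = -2.49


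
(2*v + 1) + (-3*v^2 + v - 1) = -3*v^2 + 3*v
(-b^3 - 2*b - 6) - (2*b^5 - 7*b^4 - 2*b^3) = -2*b^5 + 7*b^4 + b^3 - 2*b - 6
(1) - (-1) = 2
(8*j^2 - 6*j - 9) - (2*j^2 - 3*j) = 6*j^2 - 3*j - 9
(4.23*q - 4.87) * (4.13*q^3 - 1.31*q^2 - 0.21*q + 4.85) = 17.4699*q^4 - 25.6544*q^3 + 5.4914*q^2 + 21.5382*q - 23.6195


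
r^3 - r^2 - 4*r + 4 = (r - 2)*(r - 1)*(r + 2)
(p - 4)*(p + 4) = p^2 - 16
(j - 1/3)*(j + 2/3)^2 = j^3 + j^2 - 4/27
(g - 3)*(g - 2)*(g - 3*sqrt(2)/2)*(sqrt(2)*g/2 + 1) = sqrt(2)*g^4/2 - 5*sqrt(2)*g^3/2 - g^3/2 + 3*sqrt(2)*g^2/2 + 5*g^2/2 - 3*g + 15*sqrt(2)*g/2 - 9*sqrt(2)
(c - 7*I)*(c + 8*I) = c^2 + I*c + 56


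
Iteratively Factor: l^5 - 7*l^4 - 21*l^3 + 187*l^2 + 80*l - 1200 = (l - 4)*(l^4 - 3*l^3 - 33*l^2 + 55*l + 300) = (l - 4)*(l + 3)*(l^3 - 6*l^2 - 15*l + 100) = (l - 5)*(l - 4)*(l + 3)*(l^2 - l - 20) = (l - 5)^2*(l - 4)*(l + 3)*(l + 4)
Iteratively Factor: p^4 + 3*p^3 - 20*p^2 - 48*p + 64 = (p + 4)*(p^3 - p^2 - 16*p + 16) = (p - 1)*(p + 4)*(p^2 - 16) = (p - 1)*(p + 4)^2*(p - 4)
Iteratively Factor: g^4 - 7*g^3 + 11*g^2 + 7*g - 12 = (g + 1)*(g^3 - 8*g^2 + 19*g - 12) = (g - 3)*(g + 1)*(g^2 - 5*g + 4) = (g - 3)*(g - 1)*(g + 1)*(g - 4)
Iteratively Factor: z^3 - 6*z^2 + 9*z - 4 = (z - 1)*(z^2 - 5*z + 4) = (z - 1)^2*(z - 4)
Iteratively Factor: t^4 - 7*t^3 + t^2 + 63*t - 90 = (t - 2)*(t^3 - 5*t^2 - 9*t + 45) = (t - 3)*(t - 2)*(t^2 - 2*t - 15) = (t - 5)*(t - 3)*(t - 2)*(t + 3)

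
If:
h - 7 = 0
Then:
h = 7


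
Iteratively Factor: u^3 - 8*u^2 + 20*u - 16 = (u - 2)*(u^2 - 6*u + 8) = (u - 4)*(u - 2)*(u - 2)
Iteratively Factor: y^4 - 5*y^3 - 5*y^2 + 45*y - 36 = (y + 3)*(y^3 - 8*y^2 + 19*y - 12) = (y - 1)*(y + 3)*(y^2 - 7*y + 12) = (y - 4)*(y - 1)*(y + 3)*(y - 3)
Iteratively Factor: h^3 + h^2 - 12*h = (h + 4)*(h^2 - 3*h) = h*(h + 4)*(h - 3)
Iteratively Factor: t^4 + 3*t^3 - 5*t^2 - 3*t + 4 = (t + 1)*(t^3 + 2*t^2 - 7*t + 4) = (t - 1)*(t + 1)*(t^2 + 3*t - 4) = (t - 1)*(t + 1)*(t + 4)*(t - 1)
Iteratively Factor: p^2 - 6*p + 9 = (p - 3)*(p - 3)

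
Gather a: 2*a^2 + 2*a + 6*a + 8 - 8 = 2*a^2 + 8*a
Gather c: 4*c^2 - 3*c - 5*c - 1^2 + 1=4*c^2 - 8*c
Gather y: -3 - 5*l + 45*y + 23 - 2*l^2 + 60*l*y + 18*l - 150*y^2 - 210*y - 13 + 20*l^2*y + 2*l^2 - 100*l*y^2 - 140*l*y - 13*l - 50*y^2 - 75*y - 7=y^2*(-100*l - 200) + y*(20*l^2 - 80*l - 240)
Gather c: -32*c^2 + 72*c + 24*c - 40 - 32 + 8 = -32*c^2 + 96*c - 64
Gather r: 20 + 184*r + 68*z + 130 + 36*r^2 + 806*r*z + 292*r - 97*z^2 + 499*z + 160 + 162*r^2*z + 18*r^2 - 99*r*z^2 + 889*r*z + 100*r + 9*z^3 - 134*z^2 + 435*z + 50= r^2*(162*z + 54) + r*(-99*z^2 + 1695*z + 576) + 9*z^3 - 231*z^2 + 1002*z + 360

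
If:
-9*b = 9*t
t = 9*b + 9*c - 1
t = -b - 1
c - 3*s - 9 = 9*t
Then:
No Solution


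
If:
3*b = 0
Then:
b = 0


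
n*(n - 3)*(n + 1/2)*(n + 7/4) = n^4 - 3*n^3/4 - 47*n^2/8 - 21*n/8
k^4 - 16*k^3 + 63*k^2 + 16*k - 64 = (k - 8)^2*(k - 1)*(k + 1)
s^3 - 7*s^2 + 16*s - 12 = (s - 3)*(s - 2)^2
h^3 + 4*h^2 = h^2*(h + 4)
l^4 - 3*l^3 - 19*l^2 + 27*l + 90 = (l - 5)*(l - 3)*(l + 2)*(l + 3)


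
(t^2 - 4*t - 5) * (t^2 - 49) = t^4 - 4*t^3 - 54*t^2 + 196*t + 245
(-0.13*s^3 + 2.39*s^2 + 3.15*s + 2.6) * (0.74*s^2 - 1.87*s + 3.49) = -0.0962*s^5 + 2.0117*s^4 - 2.592*s^3 + 4.3746*s^2 + 6.1315*s + 9.074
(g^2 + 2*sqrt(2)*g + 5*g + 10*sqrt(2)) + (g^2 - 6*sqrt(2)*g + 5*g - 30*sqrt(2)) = 2*g^2 - 4*sqrt(2)*g + 10*g - 20*sqrt(2)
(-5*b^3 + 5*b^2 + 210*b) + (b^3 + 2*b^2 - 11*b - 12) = -4*b^3 + 7*b^2 + 199*b - 12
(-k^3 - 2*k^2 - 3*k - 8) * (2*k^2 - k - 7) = -2*k^5 - 3*k^4 + 3*k^3 + k^2 + 29*k + 56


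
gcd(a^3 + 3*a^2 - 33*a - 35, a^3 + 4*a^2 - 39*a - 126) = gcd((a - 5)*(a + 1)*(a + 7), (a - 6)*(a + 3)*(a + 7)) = a + 7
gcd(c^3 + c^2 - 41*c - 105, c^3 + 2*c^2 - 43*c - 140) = c^2 - 2*c - 35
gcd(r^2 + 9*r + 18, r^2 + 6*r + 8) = 1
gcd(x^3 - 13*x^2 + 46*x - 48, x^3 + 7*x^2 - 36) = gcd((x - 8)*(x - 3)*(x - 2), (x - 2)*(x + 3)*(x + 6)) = x - 2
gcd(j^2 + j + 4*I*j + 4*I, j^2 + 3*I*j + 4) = j + 4*I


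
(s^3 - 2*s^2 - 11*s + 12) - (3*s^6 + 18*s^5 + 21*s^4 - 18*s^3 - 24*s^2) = -3*s^6 - 18*s^5 - 21*s^4 + 19*s^3 + 22*s^2 - 11*s + 12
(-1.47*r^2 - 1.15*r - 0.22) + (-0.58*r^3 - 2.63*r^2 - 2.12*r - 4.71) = -0.58*r^3 - 4.1*r^2 - 3.27*r - 4.93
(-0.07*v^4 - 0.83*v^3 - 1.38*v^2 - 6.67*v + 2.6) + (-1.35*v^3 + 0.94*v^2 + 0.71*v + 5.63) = -0.07*v^4 - 2.18*v^3 - 0.44*v^2 - 5.96*v + 8.23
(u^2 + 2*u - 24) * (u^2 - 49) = u^4 + 2*u^3 - 73*u^2 - 98*u + 1176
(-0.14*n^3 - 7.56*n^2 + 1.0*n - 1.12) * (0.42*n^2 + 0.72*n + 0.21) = -0.0588*n^5 - 3.276*n^4 - 5.0526*n^3 - 1.338*n^2 - 0.5964*n - 0.2352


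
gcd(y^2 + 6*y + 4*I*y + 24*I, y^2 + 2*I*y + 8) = y + 4*I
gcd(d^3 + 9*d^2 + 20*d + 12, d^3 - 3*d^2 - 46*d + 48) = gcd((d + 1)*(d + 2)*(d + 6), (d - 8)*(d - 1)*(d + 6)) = d + 6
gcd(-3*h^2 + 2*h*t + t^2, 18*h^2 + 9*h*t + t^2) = 3*h + t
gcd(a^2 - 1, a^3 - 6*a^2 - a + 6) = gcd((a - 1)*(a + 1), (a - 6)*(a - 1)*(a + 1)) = a^2 - 1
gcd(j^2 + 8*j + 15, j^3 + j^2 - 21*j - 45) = j + 3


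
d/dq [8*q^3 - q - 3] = 24*q^2 - 1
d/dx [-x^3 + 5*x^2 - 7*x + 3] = -3*x^2 + 10*x - 7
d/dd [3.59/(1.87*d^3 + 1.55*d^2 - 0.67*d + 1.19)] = (-20.1399*d^2 - 11.129*d + 2.4053)/(1.87*d^3 + 1.55*d^2 - 0.67*d + 1.19)^2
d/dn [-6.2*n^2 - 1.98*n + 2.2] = -12.4*n - 1.98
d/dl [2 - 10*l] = -10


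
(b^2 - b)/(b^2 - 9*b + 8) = b/(b - 8)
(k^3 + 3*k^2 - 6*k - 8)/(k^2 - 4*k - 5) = (k^2 + 2*k - 8)/(k - 5)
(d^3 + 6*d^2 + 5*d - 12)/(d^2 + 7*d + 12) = d - 1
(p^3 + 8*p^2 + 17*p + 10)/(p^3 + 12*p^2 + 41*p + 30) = (p + 2)/(p + 6)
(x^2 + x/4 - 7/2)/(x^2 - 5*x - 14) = (x - 7/4)/(x - 7)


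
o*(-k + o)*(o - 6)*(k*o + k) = -k^2*o^3 + 5*k^2*o^2 + 6*k^2*o + k*o^4 - 5*k*o^3 - 6*k*o^2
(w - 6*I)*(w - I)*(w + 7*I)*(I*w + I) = I*w^4 + I*w^3 + 43*I*w^2 + 42*w + 43*I*w + 42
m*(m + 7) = m^2 + 7*m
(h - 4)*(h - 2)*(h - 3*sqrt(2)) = h^3 - 6*h^2 - 3*sqrt(2)*h^2 + 8*h + 18*sqrt(2)*h - 24*sqrt(2)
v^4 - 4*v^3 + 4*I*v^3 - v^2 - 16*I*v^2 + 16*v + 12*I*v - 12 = (v - 3)*(v - 1)*(v + 2*I)^2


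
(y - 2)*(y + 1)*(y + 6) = y^3 + 5*y^2 - 8*y - 12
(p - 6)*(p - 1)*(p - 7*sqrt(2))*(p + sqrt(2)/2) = p^4 - 13*sqrt(2)*p^3/2 - 7*p^3 - p^2 + 91*sqrt(2)*p^2/2 - 39*sqrt(2)*p + 49*p - 42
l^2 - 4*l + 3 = (l - 3)*(l - 1)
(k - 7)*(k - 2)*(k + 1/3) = k^3 - 26*k^2/3 + 11*k + 14/3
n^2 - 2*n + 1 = (n - 1)^2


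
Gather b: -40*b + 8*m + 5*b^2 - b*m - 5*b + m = 5*b^2 + b*(-m - 45) + 9*m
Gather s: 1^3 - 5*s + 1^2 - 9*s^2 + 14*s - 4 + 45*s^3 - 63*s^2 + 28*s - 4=45*s^3 - 72*s^2 + 37*s - 6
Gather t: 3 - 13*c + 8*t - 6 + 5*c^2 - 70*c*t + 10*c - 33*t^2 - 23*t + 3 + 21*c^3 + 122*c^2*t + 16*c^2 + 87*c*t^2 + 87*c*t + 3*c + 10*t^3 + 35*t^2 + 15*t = 21*c^3 + 21*c^2 + 10*t^3 + t^2*(87*c + 2) + t*(122*c^2 + 17*c)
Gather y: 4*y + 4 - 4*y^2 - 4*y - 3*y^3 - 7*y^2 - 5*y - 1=-3*y^3 - 11*y^2 - 5*y + 3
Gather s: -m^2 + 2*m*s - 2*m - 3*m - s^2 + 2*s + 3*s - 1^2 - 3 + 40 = -m^2 - 5*m - s^2 + s*(2*m + 5) + 36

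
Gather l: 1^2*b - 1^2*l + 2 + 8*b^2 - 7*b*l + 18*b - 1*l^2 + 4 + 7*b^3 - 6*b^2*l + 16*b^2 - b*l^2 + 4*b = 7*b^3 + 24*b^2 + 23*b + l^2*(-b - 1) + l*(-6*b^2 - 7*b - 1) + 6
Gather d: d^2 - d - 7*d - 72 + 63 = d^2 - 8*d - 9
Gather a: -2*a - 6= -2*a - 6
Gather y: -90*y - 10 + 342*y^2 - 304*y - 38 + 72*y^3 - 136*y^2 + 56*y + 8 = 72*y^3 + 206*y^2 - 338*y - 40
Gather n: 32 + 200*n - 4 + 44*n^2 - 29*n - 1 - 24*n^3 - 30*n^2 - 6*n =-24*n^3 + 14*n^2 + 165*n + 27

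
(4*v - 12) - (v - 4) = 3*v - 8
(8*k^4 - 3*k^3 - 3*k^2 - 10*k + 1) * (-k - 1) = -8*k^5 - 5*k^4 + 6*k^3 + 13*k^2 + 9*k - 1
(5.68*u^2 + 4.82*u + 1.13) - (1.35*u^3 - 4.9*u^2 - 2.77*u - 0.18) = -1.35*u^3 + 10.58*u^2 + 7.59*u + 1.31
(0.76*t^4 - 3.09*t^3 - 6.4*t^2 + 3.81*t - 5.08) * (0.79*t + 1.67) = 0.6004*t^5 - 1.1719*t^4 - 10.2163*t^3 - 7.6781*t^2 + 2.3495*t - 8.4836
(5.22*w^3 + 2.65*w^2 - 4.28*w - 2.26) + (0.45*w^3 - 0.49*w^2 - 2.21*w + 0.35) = 5.67*w^3 + 2.16*w^2 - 6.49*w - 1.91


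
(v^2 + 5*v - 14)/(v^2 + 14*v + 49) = (v - 2)/(v + 7)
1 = 1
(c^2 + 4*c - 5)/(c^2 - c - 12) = (-c^2 - 4*c + 5)/(-c^2 + c + 12)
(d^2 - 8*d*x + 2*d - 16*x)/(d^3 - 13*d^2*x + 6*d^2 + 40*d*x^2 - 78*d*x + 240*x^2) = (-d - 2)/(-d^2 + 5*d*x - 6*d + 30*x)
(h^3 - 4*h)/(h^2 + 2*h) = h - 2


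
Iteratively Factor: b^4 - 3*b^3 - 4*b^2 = (b)*(b^3 - 3*b^2 - 4*b) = b*(b + 1)*(b^2 - 4*b) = b^2*(b + 1)*(b - 4)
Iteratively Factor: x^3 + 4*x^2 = (x)*(x^2 + 4*x) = x^2*(x + 4)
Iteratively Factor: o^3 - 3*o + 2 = (o + 2)*(o^2 - 2*o + 1) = (o - 1)*(o + 2)*(o - 1)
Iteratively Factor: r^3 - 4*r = (r - 2)*(r^2 + 2*r) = (r - 2)*(r + 2)*(r)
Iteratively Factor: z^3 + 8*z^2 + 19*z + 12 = (z + 1)*(z^2 + 7*z + 12) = (z + 1)*(z + 4)*(z + 3)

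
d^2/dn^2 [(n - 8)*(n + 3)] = 2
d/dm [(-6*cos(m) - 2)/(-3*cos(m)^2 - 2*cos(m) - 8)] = 2*(-9*sin(m)^2 + 6*cos(m) - 13)*sin(m)/(3*cos(m)^2 + 2*cos(m) + 8)^2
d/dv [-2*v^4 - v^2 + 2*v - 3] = -8*v^3 - 2*v + 2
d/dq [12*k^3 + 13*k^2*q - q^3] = 13*k^2 - 3*q^2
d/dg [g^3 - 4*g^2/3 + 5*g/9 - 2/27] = 3*g^2 - 8*g/3 + 5/9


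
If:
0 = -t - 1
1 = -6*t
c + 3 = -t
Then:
No Solution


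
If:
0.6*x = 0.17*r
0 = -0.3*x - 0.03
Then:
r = -0.35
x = -0.10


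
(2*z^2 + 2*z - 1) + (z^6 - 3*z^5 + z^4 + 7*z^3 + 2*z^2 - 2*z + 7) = z^6 - 3*z^5 + z^4 + 7*z^3 + 4*z^2 + 6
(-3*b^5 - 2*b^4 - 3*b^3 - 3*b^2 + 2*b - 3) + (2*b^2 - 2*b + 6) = -3*b^5 - 2*b^4 - 3*b^3 - b^2 + 3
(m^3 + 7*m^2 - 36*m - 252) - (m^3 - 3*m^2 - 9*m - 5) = 10*m^2 - 27*m - 247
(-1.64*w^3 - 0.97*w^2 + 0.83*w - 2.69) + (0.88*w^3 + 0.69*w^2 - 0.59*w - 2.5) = -0.76*w^3 - 0.28*w^2 + 0.24*w - 5.19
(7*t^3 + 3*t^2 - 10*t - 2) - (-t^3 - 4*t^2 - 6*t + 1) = 8*t^3 + 7*t^2 - 4*t - 3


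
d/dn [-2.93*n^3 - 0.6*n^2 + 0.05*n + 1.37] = -8.79*n^2 - 1.2*n + 0.05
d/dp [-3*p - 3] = -3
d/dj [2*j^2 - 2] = 4*j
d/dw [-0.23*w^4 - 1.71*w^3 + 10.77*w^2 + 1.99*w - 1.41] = -0.92*w^3 - 5.13*w^2 + 21.54*w + 1.99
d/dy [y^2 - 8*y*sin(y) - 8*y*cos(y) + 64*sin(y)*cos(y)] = -8*sqrt(2)*y*cos(y + pi/4) + 2*y - 8*sqrt(2)*sin(y + pi/4) + 64*cos(2*y)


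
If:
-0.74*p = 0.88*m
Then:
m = -0.840909090909091*p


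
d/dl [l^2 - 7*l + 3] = 2*l - 7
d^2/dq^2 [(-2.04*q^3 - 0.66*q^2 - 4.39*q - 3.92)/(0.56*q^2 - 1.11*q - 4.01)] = (1.77635683940025e-15*q^5 - 17.762936*q^3 - 70.749912*q^2 - 241.349496*q - 9.410242)/(0.175616*q^6 - 1.044288*q^5 - 1.70268*q^4 + 13.588065*q^3 + 12.192405*q^2 - 53.546733*q - 64.481201)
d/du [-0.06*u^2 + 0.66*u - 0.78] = 0.66 - 0.12*u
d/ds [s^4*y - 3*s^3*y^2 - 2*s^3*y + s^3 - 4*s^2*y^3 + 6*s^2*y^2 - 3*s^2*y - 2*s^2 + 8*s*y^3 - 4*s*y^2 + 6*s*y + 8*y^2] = 4*s^3*y - 9*s^2*y^2 - 6*s^2*y + 3*s^2 - 8*s*y^3 + 12*s*y^2 - 6*s*y - 4*s + 8*y^3 - 4*y^2 + 6*y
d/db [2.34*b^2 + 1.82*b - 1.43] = 4.68*b + 1.82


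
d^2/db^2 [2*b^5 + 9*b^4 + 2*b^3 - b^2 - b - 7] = 40*b^3 + 108*b^2 + 12*b - 2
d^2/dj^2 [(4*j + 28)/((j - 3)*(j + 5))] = 8*(j^3 + 21*j^2 + 87*j + 163)/(j^6 + 6*j^5 - 33*j^4 - 172*j^3 + 495*j^2 + 1350*j - 3375)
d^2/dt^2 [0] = 0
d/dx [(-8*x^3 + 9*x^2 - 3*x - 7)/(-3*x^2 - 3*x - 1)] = 6*(4*x^4 + 8*x^3 - 2*x^2 - 10*x - 3)/(9*x^4 + 18*x^3 + 15*x^2 + 6*x + 1)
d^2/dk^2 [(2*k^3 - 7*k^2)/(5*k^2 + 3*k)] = 246/(125*k^3 + 225*k^2 + 135*k + 27)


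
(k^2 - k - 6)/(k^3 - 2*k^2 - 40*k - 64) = (k - 3)/(k^2 - 4*k - 32)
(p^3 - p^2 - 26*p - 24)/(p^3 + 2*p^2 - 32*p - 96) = (p + 1)/(p + 4)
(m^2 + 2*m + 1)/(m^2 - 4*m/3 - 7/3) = 3*(m + 1)/(3*m - 7)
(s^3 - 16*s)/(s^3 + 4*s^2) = (s - 4)/s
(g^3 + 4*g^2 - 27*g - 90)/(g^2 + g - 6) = (g^2 + g - 30)/(g - 2)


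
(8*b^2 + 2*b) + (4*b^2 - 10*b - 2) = 12*b^2 - 8*b - 2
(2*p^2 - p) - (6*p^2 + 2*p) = -4*p^2 - 3*p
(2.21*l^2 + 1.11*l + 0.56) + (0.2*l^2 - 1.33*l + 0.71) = 2.41*l^2 - 0.22*l + 1.27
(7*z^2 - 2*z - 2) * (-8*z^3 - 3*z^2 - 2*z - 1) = -56*z^5 - 5*z^4 + 8*z^3 + 3*z^2 + 6*z + 2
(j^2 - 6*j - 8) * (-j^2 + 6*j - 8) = -j^4 + 12*j^3 - 36*j^2 + 64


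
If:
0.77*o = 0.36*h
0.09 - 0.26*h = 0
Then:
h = 0.35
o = 0.16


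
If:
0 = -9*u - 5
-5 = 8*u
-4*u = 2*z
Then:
No Solution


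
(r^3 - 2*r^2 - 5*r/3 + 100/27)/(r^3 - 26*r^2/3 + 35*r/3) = (r^2 - r/3 - 20/9)/(r*(r - 7))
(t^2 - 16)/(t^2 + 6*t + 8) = (t - 4)/(t + 2)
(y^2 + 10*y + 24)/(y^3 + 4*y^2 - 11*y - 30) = (y^2 + 10*y + 24)/(y^3 + 4*y^2 - 11*y - 30)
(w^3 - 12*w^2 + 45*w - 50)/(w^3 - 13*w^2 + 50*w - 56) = (w^2 - 10*w + 25)/(w^2 - 11*w + 28)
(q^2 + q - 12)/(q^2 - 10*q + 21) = (q + 4)/(q - 7)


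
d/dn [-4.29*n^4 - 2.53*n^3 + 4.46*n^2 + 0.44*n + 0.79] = -17.16*n^3 - 7.59*n^2 + 8.92*n + 0.44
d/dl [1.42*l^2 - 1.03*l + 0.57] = 2.84*l - 1.03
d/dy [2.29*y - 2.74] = 2.29000000000000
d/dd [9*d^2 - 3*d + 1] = 18*d - 3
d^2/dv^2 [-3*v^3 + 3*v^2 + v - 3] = 6 - 18*v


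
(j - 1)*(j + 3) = j^2 + 2*j - 3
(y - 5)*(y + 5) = y^2 - 25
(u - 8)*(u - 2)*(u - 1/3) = u^3 - 31*u^2/3 + 58*u/3 - 16/3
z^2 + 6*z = z*(z + 6)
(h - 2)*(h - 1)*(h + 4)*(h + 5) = h^4 + 6*h^3 - 5*h^2 - 42*h + 40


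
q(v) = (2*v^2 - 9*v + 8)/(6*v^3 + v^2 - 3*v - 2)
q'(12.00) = 0.00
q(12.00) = 0.02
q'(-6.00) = -0.03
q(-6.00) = -0.11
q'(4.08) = 0.01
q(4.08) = 0.01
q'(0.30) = 3.56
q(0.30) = -2.07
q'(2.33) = 0.04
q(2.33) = -0.03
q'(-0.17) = 18.66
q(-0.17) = -6.43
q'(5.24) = 0.00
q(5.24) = 0.02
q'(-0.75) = -23.25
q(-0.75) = -9.24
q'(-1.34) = -4.23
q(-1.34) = -2.23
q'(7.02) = 0.00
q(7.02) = 0.02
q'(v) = (4*v - 9)/(6*v^3 + v^2 - 3*v - 2) + (-18*v^2 - 2*v + 3)*(2*v^2 - 9*v + 8)/(6*v^3 + v^2 - 3*v - 2)^2 = 3*(-4*v^4 + 36*v^3 - 47*v^2 - 8*v + 14)/(36*v^6 + 12*v^5 - 35*v^4 - 30*v^3 + 5*v^2 + 12*v + 4)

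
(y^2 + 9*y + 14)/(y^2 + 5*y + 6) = (y + 7)/(y + 3)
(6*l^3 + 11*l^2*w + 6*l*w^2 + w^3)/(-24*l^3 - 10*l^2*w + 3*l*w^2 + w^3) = (3*l^2 + 4*l*w + w^2)/(-12*l^2 + l*w + w^2)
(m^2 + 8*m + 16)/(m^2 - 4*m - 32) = (m + 4)/(m - 8)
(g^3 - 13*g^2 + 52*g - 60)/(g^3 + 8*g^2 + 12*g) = (g^3 - 13*g^2 + 52*g - 60)/(g*(g^2 + 8*g + 12))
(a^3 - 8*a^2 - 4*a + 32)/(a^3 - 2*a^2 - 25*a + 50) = (a^2 - 6*a - 16)/(a^2 - 25)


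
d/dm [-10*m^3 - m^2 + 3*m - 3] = -30*m^2 - 2*m + 3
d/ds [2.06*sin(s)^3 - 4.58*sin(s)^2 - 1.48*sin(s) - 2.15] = (6.18*sin(s)^2 - 9.16*sin(s) - 1.48)*cos(s)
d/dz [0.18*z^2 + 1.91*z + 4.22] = 0.36*z + 1.91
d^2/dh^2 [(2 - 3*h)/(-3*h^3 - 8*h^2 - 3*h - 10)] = 2*(81*h^5 + 108*h^4 - 219*h^3 - 978*h^2 - 684*h + 52)/(27*h^9 + 216*h^8 + 657*h^7 + 1214*h^6 + 2097*h^5 + 2676*h^4 + 2367*h^3 + 2670*h^2 + 900*h + 1000)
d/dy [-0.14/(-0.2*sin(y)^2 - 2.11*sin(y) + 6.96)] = -(0.056*sin(y) + 0.2954)*cos(y)/(0.2*sin(y)^2 + 2.11*sin(y) - 6.96)^2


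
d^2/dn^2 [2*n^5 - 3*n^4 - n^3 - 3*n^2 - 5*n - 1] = 40*n^3 - 36*n^2 - 6*n - 6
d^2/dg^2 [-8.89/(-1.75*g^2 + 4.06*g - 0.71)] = (-54.45125*g^2 + 126.3269*g + 8.89*(3.5*g - 4.06)*(7.0*g - 8.12) - 22.09165)/(1.75*g^2 - 4.06*g + 0.71)^3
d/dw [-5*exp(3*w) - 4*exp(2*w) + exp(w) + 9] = (-15*exp(2*w) - 8*exp(w) + 1)*exp(w)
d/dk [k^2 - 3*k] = 2*k - 3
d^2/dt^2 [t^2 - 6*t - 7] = 2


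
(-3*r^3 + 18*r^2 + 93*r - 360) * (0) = 0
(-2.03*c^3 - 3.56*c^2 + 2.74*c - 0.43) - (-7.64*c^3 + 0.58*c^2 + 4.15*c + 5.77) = 5.61*c^3 - 4.14*c^2 - 1.41*c - 6.2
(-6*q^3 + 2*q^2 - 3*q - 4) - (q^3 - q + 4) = -7*q^3 + 2*q^2 - 2*q - 8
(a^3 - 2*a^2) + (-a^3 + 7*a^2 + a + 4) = 5*a^2 + a + 4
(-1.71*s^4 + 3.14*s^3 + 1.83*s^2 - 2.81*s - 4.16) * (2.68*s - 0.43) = -4.5828*s^5 + 9.1505*s^4 + 3.5542*s^3 - 8.3177*s^2 - 9.9405*s + 1.7888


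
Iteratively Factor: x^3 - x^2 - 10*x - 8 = (x - 4)*(x^2 + 3*x + 2) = (x - 4)*(x + 2)*(x + 1)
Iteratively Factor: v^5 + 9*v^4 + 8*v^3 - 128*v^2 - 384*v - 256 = (v + 1)*(v^4 + 8*v^3 - 128*v - 256) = (v - 4)*(v + 1)*(v^3 + 12*v^2 + 48*v + 64) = (v - 4)*(v + 1)*(v + 4)*(v^2 + 8*v + 16) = (v - 4)*(v + 1)*(v + 4)^2*(v + 4)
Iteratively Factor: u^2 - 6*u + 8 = (u - 2)*(u - 4)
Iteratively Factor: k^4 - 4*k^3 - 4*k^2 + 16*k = (k + 2)*(k^3 - 6*k^2 + 8*k) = (k - 4)*(k + 2)*(k^2 - 2*k) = k*(k - 4)*(k + 2)*(k - 2)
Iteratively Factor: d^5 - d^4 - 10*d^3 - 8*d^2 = (d + 1)*(d^4 - 2*d^3 - 8*d^2) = (d - 4)*(d + 1)*(d^3 + 2*d^2) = (d - 4)*(d + 1)*(d + 2)*(d^2) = d*(d - 4)*(d + 1)*(d + 2)*(d)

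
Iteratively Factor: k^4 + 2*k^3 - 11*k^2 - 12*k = (k)*(k^3 + 2*k^2 - 11*k - 12) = k*(k + 4)*(k^2 - 2*k - 3) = k*(k - 3)*(k + 4)*(k + 1)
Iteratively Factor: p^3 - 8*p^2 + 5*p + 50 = (p - 5)*(p^2 - 3*p - 10) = (p - 5)^2*(p + 2)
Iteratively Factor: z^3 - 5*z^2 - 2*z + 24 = (z - 4)*(z^2 - z - 6) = (z - 4)*(z - 3)*(z + 2)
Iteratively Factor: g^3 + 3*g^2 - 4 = (g + 2)*(g^2 + g - 2) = (g - 1)*(g + 2)*(g + 2)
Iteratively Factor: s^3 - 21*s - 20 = (s + 1)*(s^2 - s - 20) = (s + 1)*(s + 4)*(s - 5)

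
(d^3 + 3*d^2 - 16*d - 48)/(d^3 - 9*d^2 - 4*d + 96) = (d + 4)/(d - 8)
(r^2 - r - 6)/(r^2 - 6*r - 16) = (r - 3)/(r - 8)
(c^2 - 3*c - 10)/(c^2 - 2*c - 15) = (c + 2)/(c + 3)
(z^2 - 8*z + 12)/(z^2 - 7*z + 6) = (z - 2)/(z - 1)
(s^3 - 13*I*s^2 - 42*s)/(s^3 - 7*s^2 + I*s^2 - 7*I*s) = (s^2 - 13*I*s - 42)/(s^2 + s*(-7 + I) - 7*I)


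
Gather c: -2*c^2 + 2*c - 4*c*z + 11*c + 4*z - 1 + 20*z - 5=-2*c^2 + c*(13 - 4*z) + 24*z - 6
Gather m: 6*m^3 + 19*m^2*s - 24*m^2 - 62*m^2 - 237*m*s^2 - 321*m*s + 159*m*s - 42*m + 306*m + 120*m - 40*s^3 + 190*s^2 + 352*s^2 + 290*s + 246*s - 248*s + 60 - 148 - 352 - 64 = 6*m^3 + m^2*(19*s - 86) + m*(-237*s^2 - 162*s + 384) - 40*s^3 + 542*s^2 + 288*s - 504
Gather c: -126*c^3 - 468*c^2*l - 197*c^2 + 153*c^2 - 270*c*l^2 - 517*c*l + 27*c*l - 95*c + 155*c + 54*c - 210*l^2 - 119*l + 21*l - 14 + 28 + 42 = -126*c^3 + c^2*(-468*l - 44) + c*(-270*l^2 - 490*l + 114) - 210*l^2 - 98*l + 56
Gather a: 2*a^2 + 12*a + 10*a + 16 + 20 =2*a^2 + 22*a + 36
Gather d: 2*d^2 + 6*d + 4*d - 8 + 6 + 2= 2*d^2 + 10*d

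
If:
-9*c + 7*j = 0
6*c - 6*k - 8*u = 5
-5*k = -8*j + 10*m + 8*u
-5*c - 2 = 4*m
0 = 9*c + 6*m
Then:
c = 2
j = 18/7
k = -305/7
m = -3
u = 1879/56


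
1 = 1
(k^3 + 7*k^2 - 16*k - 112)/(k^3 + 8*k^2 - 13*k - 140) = (k + 4)/(k + 5)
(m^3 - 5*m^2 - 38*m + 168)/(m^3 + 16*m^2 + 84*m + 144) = (m^2 - 11*m + 28)/(m^2 + 10*m + 24)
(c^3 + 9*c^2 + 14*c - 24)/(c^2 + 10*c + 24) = c - 1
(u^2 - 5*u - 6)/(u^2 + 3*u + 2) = (u - 6)/(u + 2)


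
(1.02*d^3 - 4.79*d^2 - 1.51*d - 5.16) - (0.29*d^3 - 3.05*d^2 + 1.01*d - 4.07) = 0.73*d^3 - 1.74*d^2 - 2.52*d - 1.09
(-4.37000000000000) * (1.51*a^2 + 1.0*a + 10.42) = -6.5987*a^2 - 4.37*a - 45.5354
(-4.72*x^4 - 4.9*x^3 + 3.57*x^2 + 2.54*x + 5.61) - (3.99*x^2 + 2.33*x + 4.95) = -4.72*x^4 - 4.9*x^3 - 0.42*x^2 + 0.21*x + 0.66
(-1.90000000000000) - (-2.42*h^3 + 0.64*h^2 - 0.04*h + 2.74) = 2.42*h^3 - 0.64*h^2 + 0.04*h - 4.64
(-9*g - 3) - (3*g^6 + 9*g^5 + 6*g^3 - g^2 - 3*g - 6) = -3*g^6 - 9*g^5 - 6*g^3 + g^2 - 6*g + 3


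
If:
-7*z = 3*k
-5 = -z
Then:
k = -35/3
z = 5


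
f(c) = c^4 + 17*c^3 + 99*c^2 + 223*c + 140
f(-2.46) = -25.93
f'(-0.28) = 171.47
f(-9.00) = 320.00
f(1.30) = 637.42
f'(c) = 4*c^3 + 51*c^2 + 198*c + 223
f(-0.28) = 84.95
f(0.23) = 196.74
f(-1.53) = -24.85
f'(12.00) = 16855.00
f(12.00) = 67184.00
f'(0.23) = 271.29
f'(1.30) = 575.38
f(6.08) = 10342.88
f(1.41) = 702.86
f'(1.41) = 614.79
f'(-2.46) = -15.00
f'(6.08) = 4211.15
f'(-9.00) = -344.00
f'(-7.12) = -45.12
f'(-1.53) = 25.12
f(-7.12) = 4.86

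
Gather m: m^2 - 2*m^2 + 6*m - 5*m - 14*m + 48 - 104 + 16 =-m^2 - 13*m - 40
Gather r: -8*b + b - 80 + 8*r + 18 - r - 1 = -7*b + 7*r - 63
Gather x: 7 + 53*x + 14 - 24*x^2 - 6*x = -24*x^2 + 47*x + 21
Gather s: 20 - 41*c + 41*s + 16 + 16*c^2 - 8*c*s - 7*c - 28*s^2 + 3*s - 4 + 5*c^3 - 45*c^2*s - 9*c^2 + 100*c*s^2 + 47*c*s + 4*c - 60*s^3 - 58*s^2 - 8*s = 5*c^3 + 7*c^2 - 44*c - 60*s^3 + s^2*(100*c - 86) + s*(-45*c^2 + 39*c + 36) + 32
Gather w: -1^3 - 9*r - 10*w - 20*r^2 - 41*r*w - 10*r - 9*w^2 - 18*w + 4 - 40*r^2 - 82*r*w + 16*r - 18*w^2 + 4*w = -60*r^2 - 3*r - 27*w^2 + w*(-123*r - 24) + 3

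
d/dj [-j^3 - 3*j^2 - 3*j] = -3*j^2 - 6*j - 3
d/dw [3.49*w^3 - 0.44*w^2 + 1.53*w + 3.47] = 10.47*w^2 - 0.88*w + 1.53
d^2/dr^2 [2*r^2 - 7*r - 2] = 4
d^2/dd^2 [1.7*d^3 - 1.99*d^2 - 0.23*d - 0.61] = 10.2*d - 3.98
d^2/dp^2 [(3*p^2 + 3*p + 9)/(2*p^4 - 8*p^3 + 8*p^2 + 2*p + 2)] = 3*(3*p^8 - 6*p^7 + 10*p^6 - 126*p^5 + 345*p^4 - 344*p^3 + 102*p^2 + 60*p - 9)/(p^12 - 12*p^11 + 60*p^10 - 157*p^9 + 219*p^8 - 144*p^7 + 43*p^6 - 54*p^5 + 39*p^4 + 13*p^3 + 15*p^2 + 3*p + 1)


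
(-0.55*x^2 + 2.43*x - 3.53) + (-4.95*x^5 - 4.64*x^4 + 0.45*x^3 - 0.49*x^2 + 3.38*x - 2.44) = -4.95*x^5 - 4.64*x^4 + 0.45*x^3 - 1.04*x^2 + 5.81*x - 5.97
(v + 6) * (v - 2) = v^2 + 4*v - 12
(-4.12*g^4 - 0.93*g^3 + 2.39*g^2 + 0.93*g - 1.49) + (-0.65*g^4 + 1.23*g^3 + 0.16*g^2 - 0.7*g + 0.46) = -4.77*g^4 + 0.3*g^3 + 2.55*g^2 + 0.23*g - 1.03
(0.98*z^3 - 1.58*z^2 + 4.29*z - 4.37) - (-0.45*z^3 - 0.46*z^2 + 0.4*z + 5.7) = 1.43*z^3 - 1.12*z^2 + 3.89*z - 10.07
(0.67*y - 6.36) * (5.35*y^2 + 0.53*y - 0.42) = 3.5845*y^3 - 33.6709*y^2 - 3.6522*y + 2.6712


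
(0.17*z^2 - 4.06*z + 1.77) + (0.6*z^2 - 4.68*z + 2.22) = 0.77*z^2 - 8.74*z + 3.99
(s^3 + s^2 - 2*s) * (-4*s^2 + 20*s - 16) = -4*s^5 + 16*s^4 + 12*s^3 - 56*s^2 + 32*s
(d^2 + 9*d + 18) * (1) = d^2 + 9*d + 18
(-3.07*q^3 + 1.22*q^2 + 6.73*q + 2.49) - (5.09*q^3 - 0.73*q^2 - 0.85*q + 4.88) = -8.16*q^3 + 1.95*q^2 + 7.58*q - 2.39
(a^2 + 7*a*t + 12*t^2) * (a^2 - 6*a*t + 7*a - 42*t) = a^4 + a^3*t + 7*a^3 - 30*a^2*t^2 + 7*a^2*t - 72*a*t^3 - 210*a*t^2 - 504*t^3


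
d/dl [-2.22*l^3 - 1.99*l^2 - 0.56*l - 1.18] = -6.66*l^2 - 3.98*l - 0.56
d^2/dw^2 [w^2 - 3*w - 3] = 2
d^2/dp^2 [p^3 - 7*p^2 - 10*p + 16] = 6*p - 14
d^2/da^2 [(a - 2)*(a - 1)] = 2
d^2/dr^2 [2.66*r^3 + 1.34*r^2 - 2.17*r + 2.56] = 15.96*r + 2.68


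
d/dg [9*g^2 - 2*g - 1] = 18*g - 2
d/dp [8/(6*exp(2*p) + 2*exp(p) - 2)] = (-24*exp(p) - 4)*exp(p)/(3*exp(2*p) + exp(p) - 1)^2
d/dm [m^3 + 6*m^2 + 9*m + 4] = 3*m^2 + 12*m + 9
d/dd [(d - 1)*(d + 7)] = 2*d + 6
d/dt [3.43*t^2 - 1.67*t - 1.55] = 6.86*t - 1.67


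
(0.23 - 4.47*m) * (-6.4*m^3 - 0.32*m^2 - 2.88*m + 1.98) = 28.608*m^4 - 0.0416000000000003*m^3 + 12.8*m^2 - 9.513*m + 0.4554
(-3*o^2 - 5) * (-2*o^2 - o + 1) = 6*o^4 + 3*o^3 + 7*o^2 + 5*o - 5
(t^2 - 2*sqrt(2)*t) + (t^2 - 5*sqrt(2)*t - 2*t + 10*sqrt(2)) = 2*t^2 - 7*sqrt(2)*t - 2*t + 10*sqrt(2)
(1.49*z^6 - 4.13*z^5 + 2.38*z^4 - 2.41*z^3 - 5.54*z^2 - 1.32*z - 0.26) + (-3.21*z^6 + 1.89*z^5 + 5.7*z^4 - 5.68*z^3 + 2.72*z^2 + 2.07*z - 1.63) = -1.72*z^6 - 2.24*z^5 + 8.08*z^4 - 8.09*z^3 - 2.82*z^2 + 0.75*z - 1.89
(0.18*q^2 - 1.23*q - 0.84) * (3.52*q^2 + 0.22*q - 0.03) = 0.6336*q^4 - 4.29*q^3 - 3.2328*q^2 - 0.1479*q + 0.0252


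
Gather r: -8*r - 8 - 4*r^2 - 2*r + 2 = -4*r^2 - 10*r - 6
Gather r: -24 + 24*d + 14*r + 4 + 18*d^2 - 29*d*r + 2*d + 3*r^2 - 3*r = 18*d^2 + 26*d + 3*r^2 + r*(11 - 29*d) - 20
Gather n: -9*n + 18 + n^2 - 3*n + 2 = n^2 - 12*n + 20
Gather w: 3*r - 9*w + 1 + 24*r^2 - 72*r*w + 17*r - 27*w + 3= 24*r^2 + 20*r + w*(-72*r - 36) + 4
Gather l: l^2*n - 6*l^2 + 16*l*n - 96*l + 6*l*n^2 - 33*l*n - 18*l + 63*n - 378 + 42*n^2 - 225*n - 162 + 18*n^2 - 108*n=l^2*(n - 6) + l*(6*n^2 - 17*n - 114) + 60*n^2 - 270*n - 540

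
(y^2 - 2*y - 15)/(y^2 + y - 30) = (y + 3)/(y + 6)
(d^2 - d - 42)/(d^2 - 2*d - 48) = (d - 7)/(d - 8)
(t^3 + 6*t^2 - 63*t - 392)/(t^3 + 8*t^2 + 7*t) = (t^2 - t - 56)/(t*(t + 1))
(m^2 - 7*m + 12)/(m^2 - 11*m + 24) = (m - 4)/(m - 8)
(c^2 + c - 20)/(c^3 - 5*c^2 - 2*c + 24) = (c + 5)/(c^2 - c - 6)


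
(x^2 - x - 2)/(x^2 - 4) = (x + 1)/(x + 2)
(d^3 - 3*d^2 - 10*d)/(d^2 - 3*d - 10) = d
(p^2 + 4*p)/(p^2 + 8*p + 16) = p/(p + 4)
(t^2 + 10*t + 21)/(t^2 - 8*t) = (t^2 + 10*t + 21)/(t*(t - 8))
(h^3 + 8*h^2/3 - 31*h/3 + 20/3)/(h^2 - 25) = (3*h^2 - 7*h + 4)/(3*(h - 5))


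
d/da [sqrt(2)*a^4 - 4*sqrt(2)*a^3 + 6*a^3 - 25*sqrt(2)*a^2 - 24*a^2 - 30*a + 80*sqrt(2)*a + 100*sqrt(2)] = 4*sqrt(2)*a^3 - 12*sqrt(2)*a^2 + 18*a^2 - 50*sqrt(2)*a - 48*a - 30 + 80*sqrt(2)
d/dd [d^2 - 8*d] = 2*d - 8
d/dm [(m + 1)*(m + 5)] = 2*m + 6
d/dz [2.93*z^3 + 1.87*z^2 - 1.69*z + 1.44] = 8.79*z^2 + 3.74*z - 1.69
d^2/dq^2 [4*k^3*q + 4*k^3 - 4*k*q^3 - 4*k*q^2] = 8*k*(-3*q - 1)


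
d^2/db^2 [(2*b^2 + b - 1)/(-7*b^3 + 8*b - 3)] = 2*(-98*b^6 - 147*b^5 - 42*b^4 + 238*b^3 - 42*b^2 - 63*b + 22)/(343*b^9 - 1176*b^7 + 441*b^6 + 1344*b^5 - 1008*b^4 - 323*b^3 + 576*b^2 - 216*b + 27)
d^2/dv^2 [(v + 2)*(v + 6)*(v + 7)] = 6*v + 30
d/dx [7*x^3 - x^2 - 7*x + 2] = 21*x^2 - 2*x - 7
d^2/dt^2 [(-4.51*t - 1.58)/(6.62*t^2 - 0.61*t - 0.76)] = ((4.51*t + 1.58)*(13.24*t - 0.61)*(26.48*t - 1.22) + (179.1372*t + 15.417)*(-6.62*t^2 + 0.61*t + 0.76))/(-6.62*t^2 + 0.61*t + 0.76)^3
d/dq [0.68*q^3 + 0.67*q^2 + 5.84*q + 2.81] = 2.04*q^2 + 1.34*q + 5.84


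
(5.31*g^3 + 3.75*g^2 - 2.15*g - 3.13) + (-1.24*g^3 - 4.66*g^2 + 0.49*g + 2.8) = 4.07*g^3 - 0.91*g^2 - 1.66*g - 0.33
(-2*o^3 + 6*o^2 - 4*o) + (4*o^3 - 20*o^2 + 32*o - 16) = 2*o^3 - 14*o^2 + 28*o - 16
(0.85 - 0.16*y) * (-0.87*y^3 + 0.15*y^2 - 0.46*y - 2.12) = 0.1392*y^4 - 0.7635*y^3 + 0.2011*y^2 - 0.0518*y - 1.802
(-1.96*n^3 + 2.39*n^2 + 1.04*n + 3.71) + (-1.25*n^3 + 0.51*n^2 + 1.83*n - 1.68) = -3.21*n^3 + 2.9*n^2 + 2.87*n + 2.03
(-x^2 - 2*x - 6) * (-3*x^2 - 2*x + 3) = 3*x^4 + 8*x^3 + 19*x^2 + 6*x - 18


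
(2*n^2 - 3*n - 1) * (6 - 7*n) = -14*n^3 + 33*n^2 - 11*n - 6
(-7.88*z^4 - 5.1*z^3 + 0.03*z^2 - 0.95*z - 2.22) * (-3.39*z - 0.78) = 26.7132*z^5 + 23.4354*z^4 + 3.8763*z^3 + 3.1971*z^2 + 8.2668*z + 1.7316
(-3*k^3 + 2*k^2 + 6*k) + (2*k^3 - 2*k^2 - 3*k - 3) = -k^3 + 3*k - 3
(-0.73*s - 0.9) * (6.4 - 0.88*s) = 0.6424*s^2 - 3.88*s - 5.76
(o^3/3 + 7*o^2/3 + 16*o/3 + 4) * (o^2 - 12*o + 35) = o^5/3 - 5*o^4/3 - 11*o^3 + 65*o^2/3 + 416*o/3 + 140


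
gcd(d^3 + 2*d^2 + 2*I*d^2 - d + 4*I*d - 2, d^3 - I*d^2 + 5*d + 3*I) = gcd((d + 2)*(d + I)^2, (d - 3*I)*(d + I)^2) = d^2 + 2*I*d - 1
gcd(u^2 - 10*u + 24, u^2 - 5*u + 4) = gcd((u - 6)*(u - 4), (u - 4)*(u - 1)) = u - 4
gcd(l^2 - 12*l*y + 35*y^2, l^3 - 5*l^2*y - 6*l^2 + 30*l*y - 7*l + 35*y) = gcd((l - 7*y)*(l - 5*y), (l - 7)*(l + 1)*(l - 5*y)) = -l + 5*y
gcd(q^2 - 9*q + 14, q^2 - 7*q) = q - 7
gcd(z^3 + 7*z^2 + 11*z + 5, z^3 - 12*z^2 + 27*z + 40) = z + 1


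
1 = 1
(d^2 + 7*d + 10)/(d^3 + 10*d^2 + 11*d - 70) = (d + 2)/(d^2 + 5*d - 14)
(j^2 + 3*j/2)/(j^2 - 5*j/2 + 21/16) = 8*j*(2*j + 3)/(16*j^2 - 40*j + 21)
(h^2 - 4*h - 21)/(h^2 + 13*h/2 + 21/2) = 2*(h - 7)/(2*h + 7)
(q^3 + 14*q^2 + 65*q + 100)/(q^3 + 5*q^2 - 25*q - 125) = (q + 4)/(q - 5)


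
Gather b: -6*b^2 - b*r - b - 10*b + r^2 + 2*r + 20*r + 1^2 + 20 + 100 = -6*b^2 + b*(-r - 11) + r^2 + 22*r + 121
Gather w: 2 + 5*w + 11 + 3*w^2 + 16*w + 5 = 3*w^2 + 21*w + 18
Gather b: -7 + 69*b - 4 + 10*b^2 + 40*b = 10*b^2 + 109*b - 11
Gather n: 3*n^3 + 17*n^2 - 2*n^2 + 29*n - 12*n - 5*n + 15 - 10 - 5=3*n^3 + 15*n^2 + 12*n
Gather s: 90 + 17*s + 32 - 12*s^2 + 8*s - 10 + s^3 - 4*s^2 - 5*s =s^3 - 16*s^2 + 20*s + 112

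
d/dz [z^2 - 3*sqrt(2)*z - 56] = 2*z - 3*sqrt(2)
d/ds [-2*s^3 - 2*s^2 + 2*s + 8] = -6*s^2 - 4*s + 2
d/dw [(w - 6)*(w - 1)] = 2*w - 7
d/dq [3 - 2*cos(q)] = 2*sin(q)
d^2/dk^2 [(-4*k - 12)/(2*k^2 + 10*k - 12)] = 4*(-(k + 3)*(2*k + 5)^2 + (3*k + 8)*(k^2 + 5*k - 6))/(k^2 + 5*k - 6)^3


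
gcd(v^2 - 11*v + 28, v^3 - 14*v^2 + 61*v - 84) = v^2 - 11*v + 28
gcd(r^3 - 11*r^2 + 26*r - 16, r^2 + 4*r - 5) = r - 1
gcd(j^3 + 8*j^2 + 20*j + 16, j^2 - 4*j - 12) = j + 2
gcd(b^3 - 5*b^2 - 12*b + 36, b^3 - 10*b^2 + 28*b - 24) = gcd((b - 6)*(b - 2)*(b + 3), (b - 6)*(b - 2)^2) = b^2 - 8*b + 12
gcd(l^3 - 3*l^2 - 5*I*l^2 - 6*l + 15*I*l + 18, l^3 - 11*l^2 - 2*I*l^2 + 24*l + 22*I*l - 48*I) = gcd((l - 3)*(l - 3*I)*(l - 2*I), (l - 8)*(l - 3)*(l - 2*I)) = l^2 + l*(-3 - 2*I) + 6*I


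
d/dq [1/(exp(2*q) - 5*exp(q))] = (5 - 2*exp(q))*exp(-q)/(exp(q) - 5)^2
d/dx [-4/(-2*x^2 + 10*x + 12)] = 2*(5 - 2*x)/(-x^2 + 5*x + 6)^2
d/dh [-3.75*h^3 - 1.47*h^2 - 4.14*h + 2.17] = -11.25*h^2 - 2.94*h - 4.14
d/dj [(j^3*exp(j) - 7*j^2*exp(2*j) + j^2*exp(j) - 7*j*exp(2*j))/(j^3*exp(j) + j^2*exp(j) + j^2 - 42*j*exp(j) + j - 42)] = (-j*(j^2 - 7*j*exp(j) + j - 7*exp(j))*(j^3*exp(j) + 4*j^2*exp(j) - 40*j*exp(j) + 2*j - 42*exp(j) + 1) + (j^3 - 14*j^2*exp(j) + 4*j^2 - 28*j*exp(j) + 2*j - 7*exp(j))*(j^3*exp(j) + j^2*exp(j) + j^2 - 42*j*exp(j) + j - 42))*exp(j)/(j^3*exp(j) + j^2*exp(j) + j^2 - 42*j*exp(j) + j - 42)^2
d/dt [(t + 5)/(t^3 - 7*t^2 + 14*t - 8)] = (t^3 - 7*t^2 + 14*t - (t + 5)*(3*t^2 - 14*t + 14) - 8)/(t^3 - 7*t^2 + 14*t - 8)^2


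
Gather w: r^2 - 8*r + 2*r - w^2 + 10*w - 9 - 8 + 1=r^2 - 6*r - w^2 + 10*w - 16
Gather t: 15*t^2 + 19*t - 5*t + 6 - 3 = 15*t^2 + 14*t + 3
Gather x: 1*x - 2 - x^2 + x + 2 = -x^2 + 2*x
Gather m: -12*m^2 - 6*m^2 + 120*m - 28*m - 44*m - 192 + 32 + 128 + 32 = -18*m^2 + 48*m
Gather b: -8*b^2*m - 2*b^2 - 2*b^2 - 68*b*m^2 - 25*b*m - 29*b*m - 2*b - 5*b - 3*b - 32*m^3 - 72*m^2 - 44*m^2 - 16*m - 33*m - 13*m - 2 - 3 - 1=b^2*(-8*m - 4) + b*(-68*m^2 - 54*m - 10) - 32*m^3 - 116*m^2 - 62*m - 6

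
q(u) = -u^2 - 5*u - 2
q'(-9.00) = 13.00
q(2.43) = -20.05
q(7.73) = -100.40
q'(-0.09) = -4.82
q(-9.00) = -38.00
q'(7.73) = -20.46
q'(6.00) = -17.00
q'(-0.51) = -3.98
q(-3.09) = 3.90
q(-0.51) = 0.29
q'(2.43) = -9.86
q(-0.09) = -1.56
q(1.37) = -10.73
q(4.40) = -43.36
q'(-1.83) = -1.34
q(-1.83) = 3.80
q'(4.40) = -13.80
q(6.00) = -68.00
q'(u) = -2*u - 5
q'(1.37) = -7.74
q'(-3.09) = 1.18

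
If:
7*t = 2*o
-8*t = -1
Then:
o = 7/16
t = 1/8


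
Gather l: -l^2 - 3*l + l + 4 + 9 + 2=-l^2 - 2*l + 15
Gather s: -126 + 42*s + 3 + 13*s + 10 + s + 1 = 56*s - 112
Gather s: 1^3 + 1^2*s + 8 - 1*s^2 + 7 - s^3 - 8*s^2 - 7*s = -s^3 - 9*s^2 - 6*s + 16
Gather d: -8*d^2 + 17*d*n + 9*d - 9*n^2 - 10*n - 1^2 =-8*d^2 + d*(17*n + 9) - 9*n^2 - 10*n - 1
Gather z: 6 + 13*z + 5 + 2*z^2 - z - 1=2*z^2 + 12*z + 10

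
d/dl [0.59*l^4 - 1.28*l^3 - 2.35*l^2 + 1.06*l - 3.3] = 2.36*l^3 - 3.84*l^2 - 4.7*l + 1.06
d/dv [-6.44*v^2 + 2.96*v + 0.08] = 2.96 - 12.88*v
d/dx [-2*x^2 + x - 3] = 1 - 4*x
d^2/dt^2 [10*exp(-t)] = 10*exp(-t)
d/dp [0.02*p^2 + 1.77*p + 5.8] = 0.04*p + 1.77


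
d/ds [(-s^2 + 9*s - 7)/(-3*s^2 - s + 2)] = (28*s^2 - 46*s + 11)/(9*s^4 + 6*s^3 - 11*s^2 - 4*s + 4)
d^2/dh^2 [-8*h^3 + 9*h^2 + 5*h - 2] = 18 - 48*h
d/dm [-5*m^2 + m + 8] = 1 - 10*m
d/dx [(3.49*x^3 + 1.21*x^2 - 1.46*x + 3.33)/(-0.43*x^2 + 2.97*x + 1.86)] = (-1.5007*x^4 + 20.7306*x^3 + 22.4401*x^2 + 7.365*x - 12.6057)/(0.1849*x^4 - 2.5542*x^3 + 7.2213*x^2 + 11.0484*x + 3.4596)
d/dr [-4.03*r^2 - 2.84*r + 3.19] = -8.06*r - 2.84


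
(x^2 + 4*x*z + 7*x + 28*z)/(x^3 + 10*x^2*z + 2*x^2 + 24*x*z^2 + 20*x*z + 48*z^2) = (x + 7)/(x^2 + 6*x*z + 2*x + 12*z)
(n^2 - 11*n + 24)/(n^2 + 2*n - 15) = (n - 8)/(n + 5)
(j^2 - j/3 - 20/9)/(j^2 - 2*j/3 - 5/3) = (j + 4/3)/(j + 1)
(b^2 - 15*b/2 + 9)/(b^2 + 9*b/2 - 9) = (b - 6)/(b + 6)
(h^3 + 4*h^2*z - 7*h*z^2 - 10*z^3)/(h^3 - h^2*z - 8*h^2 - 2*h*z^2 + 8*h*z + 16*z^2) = (h + 5*z)/(h - 8)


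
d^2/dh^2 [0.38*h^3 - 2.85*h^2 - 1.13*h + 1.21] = 2.28*h - 5.7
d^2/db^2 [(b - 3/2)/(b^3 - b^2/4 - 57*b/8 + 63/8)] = 8*(48*b^2 + 60*b + 109)/(64*b^6 + 240*b^5 - 708*b^4 - 2395*b^3 + 3717*b^2 + 6615*b - 9261)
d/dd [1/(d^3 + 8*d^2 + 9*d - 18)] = (-3*d^2 - 16*d - 9)/(d^3 + 8*d^2 + 9*d - 18)^2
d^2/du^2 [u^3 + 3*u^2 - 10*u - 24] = 6*u + 6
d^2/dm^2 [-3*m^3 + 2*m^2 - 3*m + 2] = 4 - 18*m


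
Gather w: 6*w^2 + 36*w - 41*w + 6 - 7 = 6*w^2 - 5*w - 1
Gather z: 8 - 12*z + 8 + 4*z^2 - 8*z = 4*z^2 - 20*z + 16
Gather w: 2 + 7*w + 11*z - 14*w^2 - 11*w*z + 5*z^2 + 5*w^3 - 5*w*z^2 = 5*w^3 - 14*w^2 + w*(-5*z^2 - 11*z + 7) + 5*z^2 + 11*z + 2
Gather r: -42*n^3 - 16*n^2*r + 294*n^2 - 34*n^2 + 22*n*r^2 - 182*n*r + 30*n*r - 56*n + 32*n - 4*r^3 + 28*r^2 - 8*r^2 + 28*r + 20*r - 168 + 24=-42*n^3 + 260*n^2 - 24*n - 4*r^3 + r^2*(22*n + 20) + r*(-16*n^2 - 152*n + 48) - 144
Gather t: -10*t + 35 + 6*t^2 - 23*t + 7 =6*t^2 - 33*t + 42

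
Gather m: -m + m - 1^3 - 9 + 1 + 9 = 0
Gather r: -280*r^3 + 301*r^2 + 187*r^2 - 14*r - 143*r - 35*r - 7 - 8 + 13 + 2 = -280*r^3 + 488*r^2 - 192*r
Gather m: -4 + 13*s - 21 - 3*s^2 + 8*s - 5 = -3*s^2 + 21*s - 30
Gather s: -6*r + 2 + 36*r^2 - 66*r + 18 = 36*r^2 - 72*r + 20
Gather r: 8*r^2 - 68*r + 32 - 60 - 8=8*r^2 - 68*r - 36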